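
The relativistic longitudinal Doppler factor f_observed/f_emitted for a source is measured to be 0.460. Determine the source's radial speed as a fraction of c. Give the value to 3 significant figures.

β ≈ 0.651

f_obs/f_src = √((1−β)/(1+β)) = 0.460  ⇒  (1−β)/(1+β) = 0.21160
β = |1 − D²|/(1 + D²) = |1 − 0.21160|/(1 + 0.21160) = 0.651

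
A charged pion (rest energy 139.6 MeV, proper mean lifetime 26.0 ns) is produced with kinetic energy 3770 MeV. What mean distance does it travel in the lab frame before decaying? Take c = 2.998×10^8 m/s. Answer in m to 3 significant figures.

d ≈ 218 m

γ = 1 + K/(m₀c²) = 1 + 3770/139.6 = 28.006
β = √(1 − 1/γ²) = 0.99936
Dilated lifetime: γτ₀ = 28.006 × 26.0 ns = 728.15 ns
d = βc·γτ₀ = 0.99936 × (2.998×10^8 m/s) × 7.2815×10^-7 s = 218 m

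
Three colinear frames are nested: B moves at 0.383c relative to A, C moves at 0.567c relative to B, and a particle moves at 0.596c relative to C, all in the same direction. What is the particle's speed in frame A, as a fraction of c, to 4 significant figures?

Compose boost 2: (0.567 + 0.383)/(1 + 0.567×0.383) = 0.9500/1.21716 = 0.780505
Compose boost 3: (0.596 + 0.780505)/(1 + 0.596×0.780505) = 1.37650/1.46518 = 0.9395

u ≈ 0.9395c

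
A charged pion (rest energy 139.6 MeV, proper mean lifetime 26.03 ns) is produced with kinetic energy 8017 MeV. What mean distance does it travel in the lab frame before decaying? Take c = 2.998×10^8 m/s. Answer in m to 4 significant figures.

d ≈ 455.9 m

γ = 1 + K/(m₀c²) = 1 + 8017/139.6 = 58.4284
β = √(1 − 1/γ²) = 0.999854
Dilated lifetime: γτ₀ = 58.4284 × 26.03 ns = 1520.89 ns
d = βc·γτ₀ = 0.999854 × (2.998×10^8 m/s) × 1.52089×10^-6 s = 455.9 m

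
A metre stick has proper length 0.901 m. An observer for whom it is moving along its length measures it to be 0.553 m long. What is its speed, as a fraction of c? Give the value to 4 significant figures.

β ≈ 0.7895

γ = L₀/L = 0.901/0.553 = 1.62929
β = √(1 − 1/γ²) = 0.7895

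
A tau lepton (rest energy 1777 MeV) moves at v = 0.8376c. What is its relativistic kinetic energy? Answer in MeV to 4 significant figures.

γ = 1/√(1 − 0.8376²) = 1.83055
K = (γ − 1)m₀c² = (1.83055 − 1) × 1777 MeV = 0.830550 × 1777 MeV = 1476 MeV

K ≈ 1476 MeV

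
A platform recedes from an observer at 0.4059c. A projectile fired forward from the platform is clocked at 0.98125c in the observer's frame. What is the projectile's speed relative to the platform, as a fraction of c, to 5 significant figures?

u' ≈ 0.95619c

Inverse velocity addition: u' = (u − v)/(1 − uv/c²)
= (0.98125 − 0.4059)/(1 − 0.98125×0.4059) = 0.57535/0.6017106 = 0.95619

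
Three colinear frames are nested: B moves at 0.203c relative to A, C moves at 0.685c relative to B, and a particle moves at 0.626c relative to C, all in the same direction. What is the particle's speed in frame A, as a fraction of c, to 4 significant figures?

u ≈ 0.9446c

Compose boost 2: (0.685 + 0.203)/(1 + 0.685×0.203) = 0.8880/1.13905 = 0.779594
Compose boost 3: (0.626 + 0.779594)/(1 + 0.626×0.779594) = 1.40559/1.48803 = 0.9446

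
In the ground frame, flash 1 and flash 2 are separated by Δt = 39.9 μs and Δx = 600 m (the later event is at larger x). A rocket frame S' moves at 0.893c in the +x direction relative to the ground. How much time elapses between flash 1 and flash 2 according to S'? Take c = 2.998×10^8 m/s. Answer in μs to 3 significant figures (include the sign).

γ = 1/√(1 − 0.893²) = 2.2219
Δt' = γ(Δt − vΔx/c²) = 2.2219 × (39.9 μs − 0.893×600 m / (2.998×10^8 m/s))
= 2.2219 × (38.113 μs) = 84.7 μs

Δt' ≈ 84.7 μs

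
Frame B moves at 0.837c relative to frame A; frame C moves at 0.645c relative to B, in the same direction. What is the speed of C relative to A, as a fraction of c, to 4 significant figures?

Compose boost 2: (0.645 + 0.837)/(1 + 0.645×0.837) = 1.482/1.53987 = 0.9624

u ≈ 0.9624c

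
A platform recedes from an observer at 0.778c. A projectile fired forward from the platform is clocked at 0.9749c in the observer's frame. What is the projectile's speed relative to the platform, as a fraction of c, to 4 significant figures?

u' ≈ 0.8152c

Inverse velocity addition: u' = (u − v)/(1 − uv/c²)
= (0.9749 − 0.778)/(1 − 0.9749×0.778) = 0.1969/0.241528 = 0.8152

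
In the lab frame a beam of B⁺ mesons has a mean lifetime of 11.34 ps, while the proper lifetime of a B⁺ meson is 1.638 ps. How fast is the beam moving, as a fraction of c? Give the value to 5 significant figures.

β ≈ 0.98951

γ = Δt/τ₀ = 11.34/1.638 = 6.923077
β = √(1 − 1/γ²) = √(1 − 1/6.923077²) = 0.98951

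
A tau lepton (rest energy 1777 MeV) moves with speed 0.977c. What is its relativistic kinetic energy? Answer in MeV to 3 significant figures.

K ≈ 6560 MeV

γ = 1/√(1 − 0.977²) = 4.6896
K = (γ − 1)m₀c² = (4.6896 − 1) × 1777 MeV = 3.6896 × 1777 MeV = 6560 MeV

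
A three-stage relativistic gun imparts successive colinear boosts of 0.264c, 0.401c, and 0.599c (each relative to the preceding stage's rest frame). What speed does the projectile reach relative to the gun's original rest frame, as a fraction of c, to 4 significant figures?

Compose boost 2: (0.401 + 0.264)/(1 + 0.401×0.264) = 0.6650/1.10586 = 0.601340
Compose boost 3: (0.599 + 0.601340)/(1 + 0.599×0.601340) = 1.20034/1.36020 = 0.8825

u ≈ 0.8825c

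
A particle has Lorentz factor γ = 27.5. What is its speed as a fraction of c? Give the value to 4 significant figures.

β ≈ 0.9993

β = √(1 − 1/γ²) = √(1 − 1/27.5²) = √(0.998678) = 0.9993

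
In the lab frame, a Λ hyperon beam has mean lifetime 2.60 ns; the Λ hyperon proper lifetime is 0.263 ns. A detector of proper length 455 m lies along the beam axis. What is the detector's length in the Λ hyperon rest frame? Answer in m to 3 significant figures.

Time dilation ⇒ γ = Δt/τ₀ = 2.60/0.263 = 9.8859
Length contraction: L = L₀/γ = 455/9.8859 = 46.0 m

L ≈ 46.0 m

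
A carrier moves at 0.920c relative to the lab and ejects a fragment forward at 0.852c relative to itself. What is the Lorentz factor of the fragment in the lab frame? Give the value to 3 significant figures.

u_lab = (0.852 + 0.920)/(1 + 0.852×0.920) = 1.772/1.78384 = 0.993363
γ = 1/√(1 − 0.993363²) = 8.69

γ ≈ 8.69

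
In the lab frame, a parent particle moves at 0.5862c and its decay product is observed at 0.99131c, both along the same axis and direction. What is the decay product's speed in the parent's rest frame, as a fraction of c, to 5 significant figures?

u' ≈ 0.96709c

Inverse velocity addition: u' = (u − v)/(1 − uv/c²)
= (0.99131 − 0.5862)/(1 − 0.99131×0.5862) = 0.40511/0.4188941 = 0.96709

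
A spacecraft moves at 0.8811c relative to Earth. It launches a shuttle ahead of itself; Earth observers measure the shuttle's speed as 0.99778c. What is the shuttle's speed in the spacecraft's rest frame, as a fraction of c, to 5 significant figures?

u' ≈ 0.96545c

Inverse velocity addition: u' = (u − v)/(1 − uv/c²)
= (0.99778 − 0.8811)/(1 − 0.99778×0.8811) = 0.11668/0.1208560 = 0.96545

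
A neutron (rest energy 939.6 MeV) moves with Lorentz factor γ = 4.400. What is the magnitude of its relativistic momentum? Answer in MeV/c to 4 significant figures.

β = √(1 − 1/γ²) = √(1 − 1/4.400²) = 0.973831
p = γβm₀c = 4.400 × 0.973831 × 939.6 MeV/c = 4026 MeV/c

p ≈ 4026 MeV/c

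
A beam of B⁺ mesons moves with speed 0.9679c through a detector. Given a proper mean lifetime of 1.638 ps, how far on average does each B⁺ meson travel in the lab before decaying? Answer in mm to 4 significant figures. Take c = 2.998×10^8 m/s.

γ = 1/√(1 − 0.9679²) = 3.97874
Dilated lifetime: Δt = γτ₀ = 3.97874 × 1.638 ps = 6.51718 ps
d = vΔt = 0.9679c × 6.51718 ps = 2.90176×10^8 m/s × 6.51718×10^-12 s = 1.891 mm

d ≈ 1.891 mm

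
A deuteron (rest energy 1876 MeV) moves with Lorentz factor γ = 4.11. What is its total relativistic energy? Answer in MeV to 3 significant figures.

E ≈ 7710 MeV

γ = 4.11 (given)
E = γm₀c² = 4.11 × 1876 MeV = 7710 MeV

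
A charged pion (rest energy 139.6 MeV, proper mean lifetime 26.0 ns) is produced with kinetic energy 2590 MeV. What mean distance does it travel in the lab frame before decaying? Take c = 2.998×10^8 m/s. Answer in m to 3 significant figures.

γ = 1 + K/(m₀c²) = 1 + 2590/139.6 = 19.553
β = √(1 − 1/γ²) = 0.99869
Dilated lifetime: γτ₀ = 19.553 × 26.0 ns = 508.38 ns
d = βc·γτ₀ = 0.99869 × (2.998×10^8 m/s) × 5.0838×10^-7 s = 152 m

d ≈ 152 m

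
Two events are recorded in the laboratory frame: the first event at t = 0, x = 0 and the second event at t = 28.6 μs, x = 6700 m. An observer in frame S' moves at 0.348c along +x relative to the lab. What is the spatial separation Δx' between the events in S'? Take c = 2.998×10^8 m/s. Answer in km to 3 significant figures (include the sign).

Δx' ≈ 3.96 km

γ = 1/√(1 − 0.348²) = 1.0667
Δx' = γ(Δx − vΔt) = 1.0667 × (6700 m − 0.348×(2.998×10^8 m/s)×28.6×10^-6 s)
= 1.0667 × (3716.2 m) = 3.96 km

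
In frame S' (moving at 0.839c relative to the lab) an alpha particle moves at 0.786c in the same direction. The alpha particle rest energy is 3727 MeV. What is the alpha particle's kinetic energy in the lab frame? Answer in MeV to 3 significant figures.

K ≈ 14700 MeV

u_lab = (0.786 + 0.839)/(1 + 0.786×0.839) = 0.979238
γ = 1/√(1 − 0.979238²) = 4.9330
K = (γ − 1)m₀c² = (4.9330 − 1) × 3727 = 3.9330 × 3727 = 14700 MeV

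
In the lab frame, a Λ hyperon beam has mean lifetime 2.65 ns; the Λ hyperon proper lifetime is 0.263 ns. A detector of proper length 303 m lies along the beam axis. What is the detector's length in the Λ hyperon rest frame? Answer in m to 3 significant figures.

L ≈ 30.1 m

Time dilation ⇒ γ = Δt/τ₀ = 2.65/0.263 = 10.076
Length contraction: L = L₀/γ = 303/10.076 = 30.1 m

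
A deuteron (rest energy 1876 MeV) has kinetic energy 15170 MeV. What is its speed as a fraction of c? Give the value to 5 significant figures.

γ = 1 + K/(m₀c²) = 1 + 15170/1876 = 9.086354
β = √(1 − 1/γ²) = 0.99393

β ≈ 0.99393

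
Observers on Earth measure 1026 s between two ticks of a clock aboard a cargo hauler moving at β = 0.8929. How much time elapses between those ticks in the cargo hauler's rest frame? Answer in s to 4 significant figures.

γ = 1/√(1 − 0.8929²) = 2.22096
Proper time: τ₀ = Δt/γ = 1026/2.22096 = 462.0 s

τ₀ ≈ 462.0 s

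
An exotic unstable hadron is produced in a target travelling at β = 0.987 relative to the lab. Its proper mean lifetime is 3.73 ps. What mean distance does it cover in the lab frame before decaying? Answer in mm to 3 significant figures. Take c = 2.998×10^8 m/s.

d ≈ 6.87 mm

γ = 1/√(1 − 0.987²) = 6.2220
Dilated lifetime: Δt = γτ₀ = 6.2220 × 3.73 ps = 23.208 ps
d = vΔt = 0.987c × 23.208 ps = 2.9590×10^8 m/s × 2.3208×10^-11 s = 6.87 mm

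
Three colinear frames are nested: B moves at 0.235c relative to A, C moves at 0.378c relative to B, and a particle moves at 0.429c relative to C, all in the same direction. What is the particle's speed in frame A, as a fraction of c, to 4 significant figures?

Compose boost 2: (0.378 + 0.235)/(1 + 0.378×0.235) = 0.6130/1.08883 = 0.562990
Compose boost 3: (0.429 + 0.562990)/(1 + 0.429×0.562990) = 0.991990/1.24152 = 0.7990

u ≈ 0.7990c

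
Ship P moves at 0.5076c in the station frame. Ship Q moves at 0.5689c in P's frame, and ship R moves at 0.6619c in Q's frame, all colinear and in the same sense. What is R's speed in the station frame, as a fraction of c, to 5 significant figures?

u ≈ 0.96414c

Compose boost 2: (0.5689 + 0.5076)/(1 + 0.5689×0.5076) = 1.0765/1.288774 = 0.8352902
Compose boost 3: (0.6619 + 0.8352902)/(1 + 0.6619×0.8352902) = 1.497190/1.552879 = 0.96414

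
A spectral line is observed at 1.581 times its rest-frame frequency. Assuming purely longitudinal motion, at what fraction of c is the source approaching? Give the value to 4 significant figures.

f_obs/f_src = √((1+β)/(1−β)) = 1.581  ⇒  (1+β)/(1−β) = 2.49956
β = |1 − D²|/(1 + D²) = |1 − 2.49956|/(1 + 2.49956) = 0.4285

β ≈ 0.4285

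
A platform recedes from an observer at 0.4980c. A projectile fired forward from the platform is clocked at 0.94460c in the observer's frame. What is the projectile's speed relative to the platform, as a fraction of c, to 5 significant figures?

Inverse velocity addition: u' = (u − v)/(1 − uv/c²)
= (0.94460 − 0.4980)/(1 − 0.94460×0.4980) = 0.44660/0.5295892 = 0.84330

u' ≈ 0.84330c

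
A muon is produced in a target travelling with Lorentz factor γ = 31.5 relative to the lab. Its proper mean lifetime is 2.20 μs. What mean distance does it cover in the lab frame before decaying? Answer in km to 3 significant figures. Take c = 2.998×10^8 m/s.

β = √(1 − 1/γ²) = √(1 − 1/31.5²) = 0.99950
Dilated lifetime: Δt = γτ₀ = 31.5 × 2.20 μs = 69.300 μs
d = vΔt = 0.99950c × 69.300 μs = 2.9965×10^8 m/s × 6.9300×10^-5 s = 20.8 km

d ≈ 20.8 km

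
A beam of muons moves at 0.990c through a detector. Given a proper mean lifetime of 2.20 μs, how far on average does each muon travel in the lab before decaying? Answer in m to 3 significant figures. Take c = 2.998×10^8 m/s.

d ≈ 4630 m

γ = 1/√(1 − 0.990²) = 7.0888
Dilated lifetime: Δt = γτ₀ = 7.0888 × 2.20 μs = 15.595 μs
d = vΔt = 0.990c × 15.595 μs = 2.9680×10^8 m/s × 1.5595×10^-5 s = 4630 m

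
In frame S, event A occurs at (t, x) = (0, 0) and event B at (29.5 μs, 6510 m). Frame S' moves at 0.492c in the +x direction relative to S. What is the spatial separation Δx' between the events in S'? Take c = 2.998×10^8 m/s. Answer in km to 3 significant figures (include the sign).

γ = 1/√(1 − 0.492²) = 1.1486
Δx' = γ(Δx − vΔt) = 1.1486 × (6510 m − 0.492×(2.998×10^8 m/s)×29.5×10^-6 s)
= 1.1486 × (2158.7 m) = 2.48 km

Δx' ≈ 2.48 km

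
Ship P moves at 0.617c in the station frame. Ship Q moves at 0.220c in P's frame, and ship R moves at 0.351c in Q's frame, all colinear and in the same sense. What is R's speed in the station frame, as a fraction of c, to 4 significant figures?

u ≈ 0.8644c

Compose boost 2: (0.220 + 0.617)/(1 + 0.220×0.617) = 0.8370/1.13574 = 0.736964
Compose boost 3: (0.351 + 0.736964)/(1 + 0.351×0.736964) = 1.08796/1.25867 = 0.8644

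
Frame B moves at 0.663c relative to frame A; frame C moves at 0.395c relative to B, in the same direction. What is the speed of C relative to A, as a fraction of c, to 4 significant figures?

u ≈ 0.8384c

Compose boost 2: (0.395 + 0.663)/(1 + 0.395×0.663) = 1.058/1.26188 = 0.8384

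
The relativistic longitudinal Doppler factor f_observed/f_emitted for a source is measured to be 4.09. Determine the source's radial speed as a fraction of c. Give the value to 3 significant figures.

f_obs/f_src = √((1+β)/(1−β)) = 4.09  ⇒  (1+β)/(1−β) = 16.728
β = |1 − D²|/(1 + D²) = |1 − 16.728|/(1 + 16.728) = 0.887

β ≈ 0.887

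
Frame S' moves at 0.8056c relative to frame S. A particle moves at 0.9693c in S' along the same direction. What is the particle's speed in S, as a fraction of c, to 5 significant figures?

Relativistic velocity addition: u = (u' + v)/(1 + u'v/c²)
= (0.9693 + 0.8056)/(1 + 0.9693×0.8056) = 1.7749/1.780868 = 0.99665

u ≈ 0.99665c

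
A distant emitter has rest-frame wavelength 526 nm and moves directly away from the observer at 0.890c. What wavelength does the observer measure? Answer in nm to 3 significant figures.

Relativistic Doppler: λ_obs = λ_src √((1+β)/(1−β))
= 526 × √(1.8900/0.11000) = 526 × 4.1451 = 2180 nm

λ_obs ≈ 2180 nm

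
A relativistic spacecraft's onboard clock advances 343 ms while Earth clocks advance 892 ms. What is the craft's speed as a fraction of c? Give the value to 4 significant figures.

β ≈ 0.9231

γ = Δt/τ₀ = 892/343 = 2.60058
β = √(1 − 1/γ²) = √(1 − 1/2.60058²) = 0.9231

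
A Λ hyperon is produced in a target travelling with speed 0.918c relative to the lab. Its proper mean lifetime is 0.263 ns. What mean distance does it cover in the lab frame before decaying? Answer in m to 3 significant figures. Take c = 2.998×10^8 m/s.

γ = 1/√(1 − 0.918²) = 2.5216
Dilated lifetime: Δt = γτ₀ = 2.5216 × 0.263 ns = 0.66317 ns
d = vΔt = 0.918c × 0.66317 ns = 2.7522×10^8 m/s × 6.6317×10^-10 s = 0.183 m

d ≈ 0.183 m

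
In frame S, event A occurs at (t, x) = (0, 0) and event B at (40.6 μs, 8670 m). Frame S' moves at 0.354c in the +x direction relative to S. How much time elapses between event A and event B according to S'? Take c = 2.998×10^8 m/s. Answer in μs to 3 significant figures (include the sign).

γ = 1/√(1 − 0.354²) = 1.0692
Δt' = γ(Δt − vΔx/c²) = 1.0692 × (40.6 μs − 0.354×8670 m / (2.998×10^8 m/s))
= 1.0692 × (30.363 μs) = 32.5 μs

Δt' ≈ 32.5 μs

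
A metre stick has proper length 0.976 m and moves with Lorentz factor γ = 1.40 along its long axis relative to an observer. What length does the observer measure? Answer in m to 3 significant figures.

L ≈ 0.697 m

γ = 1.40 (given)
Length contraction: L = L₀/γ = 0.976/1.40 = 0.697 m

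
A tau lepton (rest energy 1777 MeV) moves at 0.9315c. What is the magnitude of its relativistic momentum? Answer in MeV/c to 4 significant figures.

γ = 1/√(1 − 0.9315²) = 2.74921
p = γβm₀c = 2.74921 × 0.9315 × 1777 MeV/c = 4551 MeV/c

p ≈ 4551 MeV/c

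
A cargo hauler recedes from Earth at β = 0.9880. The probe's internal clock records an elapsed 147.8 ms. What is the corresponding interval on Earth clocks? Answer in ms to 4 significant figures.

Δt ≈ 956.9 ms

γ = 1/√(1 − 0.9880²) = 6.47442
Time dilation: Δt = γτ₀ = 6.47442 × 147.8 ms = 956.9 ms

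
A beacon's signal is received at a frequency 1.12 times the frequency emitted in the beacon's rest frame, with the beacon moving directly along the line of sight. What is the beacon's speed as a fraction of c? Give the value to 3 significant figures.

f_obs/f_src = √((1+β)/(1−β)) = 1.12  ⇒  (1+β)/(1−β) = 1.2544
β = |1 − D²|/(1 + D²) = |1 − 1.2544|/(1 + 1.2544) = 0.113

β ≈ 0.113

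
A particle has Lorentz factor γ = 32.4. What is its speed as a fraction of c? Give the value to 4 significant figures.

β = √(1 − 1/γ²) = √(1 − 1/32.4²) = √(0.999047) = 0.9995

β ≈ 0.9995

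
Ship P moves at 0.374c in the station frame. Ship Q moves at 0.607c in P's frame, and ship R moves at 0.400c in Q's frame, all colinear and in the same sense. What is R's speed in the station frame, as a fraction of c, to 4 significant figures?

u ≈ 0.9088c

Compose boost 2: (0.607 + 0.374)/(1 + 0.607×0.374) = 0.9810/1.22702 = 0.799499
Compose boost 3: (0.400 + 0.799499)/(1 + 0.400×0.799499) = 1.19950/1.31980 = 0.9088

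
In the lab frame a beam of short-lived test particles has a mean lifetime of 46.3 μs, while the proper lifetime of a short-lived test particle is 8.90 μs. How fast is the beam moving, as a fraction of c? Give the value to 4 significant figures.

β ≈ 0.9814

γ = Δt/τ₀ = 46.3/8.90 = 5.20225
β = √(1 − 1/γ²) = √(1 − 1/5.20225²) = 0.9814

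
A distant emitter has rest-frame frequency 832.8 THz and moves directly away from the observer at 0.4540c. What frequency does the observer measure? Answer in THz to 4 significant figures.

Relativistic Doppler: f_obs = f_src √((1−β)/(1+β))
= 832.8 × √(0.546000/1.45400) = 832.8 × 0.612793 = 510.3 THz

f_obs ≈ 510.3 THz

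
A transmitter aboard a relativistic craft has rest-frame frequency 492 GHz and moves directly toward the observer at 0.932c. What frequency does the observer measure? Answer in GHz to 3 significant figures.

Relativistic Doppler: f_obs = f_src √((1+β)/(1−β))
= 492 × √(1.9320/0.068000) = 492 × 5.3303 = 2620 GHz

f_obs ≈ 2620 GHz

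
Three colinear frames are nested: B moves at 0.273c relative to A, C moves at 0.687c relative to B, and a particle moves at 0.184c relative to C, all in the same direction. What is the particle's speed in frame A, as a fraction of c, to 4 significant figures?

u ≈ 0.8639c

Compose boost 2: (0.687 + 0.273)/(1 + 0.687×0.273) = 0.9600/1.18755 = 0.808386
Compose boost 3: (0.184 + 0.808386)/(1 + 0.184×0.808386) = 0.992386/1.14874 = 0.8639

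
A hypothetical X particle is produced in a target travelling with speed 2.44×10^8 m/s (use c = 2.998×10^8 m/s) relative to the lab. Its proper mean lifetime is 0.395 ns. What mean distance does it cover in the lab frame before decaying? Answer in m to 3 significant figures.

d ≈ 0.166 m

β = v/c = 2.44×10^8 / 2.998×10^8 = 0.81388
γ = 1/√(1 − 0.81388²) = 1.7211
Dilated lifetime: Δt = γτ₀ = 1.7211 × 0.395 ns = 0.67982 ns
d = vΔt = 0.81388c × 0.67982 ns = 2.4400×10^8 m/s × 6.7982×10^-10 s = 0.166 m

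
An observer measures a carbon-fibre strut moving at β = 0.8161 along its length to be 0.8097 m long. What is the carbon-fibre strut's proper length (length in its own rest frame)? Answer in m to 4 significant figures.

L₀ ≈ 1.401 m

γ = 1/√(1 − 0.8161²) = 1.73037
L₀ = γL = 1.73037 × 0.8097 = 1.401 m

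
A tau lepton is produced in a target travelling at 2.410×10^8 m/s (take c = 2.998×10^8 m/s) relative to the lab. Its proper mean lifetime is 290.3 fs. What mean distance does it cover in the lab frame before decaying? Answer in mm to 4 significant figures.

d ≈ 0.1176 mm

β = v/c = 2.410×10^8 / 2.998×10^8 = 0.803869
γ = 1/√(1 − 0.803869²) = 1.68122
Dilated lifetime: Δt = γτ₀ = 1.68122 × 290.3 fs = 488.058 fs
d = vΔt = 0.803869c × 488.058 fs = 2.41000×10^8 m/s × 4.88058×10^-13 s = 0.1176 mm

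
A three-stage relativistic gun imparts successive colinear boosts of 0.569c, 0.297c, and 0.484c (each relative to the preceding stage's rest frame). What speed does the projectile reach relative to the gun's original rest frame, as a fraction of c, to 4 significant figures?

u ≈ 0.9016c

Compose boost 2: (0.297 + 0.569)/(1 + 0.297×0.569) = 0.8660/1.16899 = 0.740809
Compose boost 3: (0.484 + 0.740809)/(1 + 0.484×0.740809) = 1.22481/1.35855 = 0.9016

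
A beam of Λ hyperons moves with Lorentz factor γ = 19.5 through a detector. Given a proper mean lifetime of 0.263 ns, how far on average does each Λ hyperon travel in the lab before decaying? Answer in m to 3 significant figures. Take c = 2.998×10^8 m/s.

β = √(1 − 1/γ²) = √(1 − 1/19.5²) = 0.99868
Dilated lifetime: Δt = γτ₀ = 19.5 × 0.263 ns = 5.1285 ns
d = vΔt = 0.99868c × 5.1285 ns = 2.9941×10^8 m/s × 5.1285×10^-9 s = 1.54 m

d ≈ 1.54 m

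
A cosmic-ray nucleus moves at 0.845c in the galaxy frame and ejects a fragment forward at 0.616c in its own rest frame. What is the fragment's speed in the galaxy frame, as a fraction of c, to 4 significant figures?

u ≈ 0.9609c

Compose boost 2: (0.616 + 0.845)/(1 + 0.616×0.845) = 1.461/1.52052 = 0.9609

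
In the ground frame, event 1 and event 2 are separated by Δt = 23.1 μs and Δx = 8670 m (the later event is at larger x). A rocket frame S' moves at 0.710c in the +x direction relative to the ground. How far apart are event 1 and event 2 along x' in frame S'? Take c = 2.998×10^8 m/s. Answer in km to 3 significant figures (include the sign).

γ = 1/√(1 − 0.710²) = 1.4200
Δx' = γ(Δx − vΔt) = 1.4200 × (8670 m − 0.710×(2.998×10^8 m/s)×23.1×10^-6 s)
= 1.4200 × (3753.0 m) = 5.33 km

Δx' ≈ 5.33 km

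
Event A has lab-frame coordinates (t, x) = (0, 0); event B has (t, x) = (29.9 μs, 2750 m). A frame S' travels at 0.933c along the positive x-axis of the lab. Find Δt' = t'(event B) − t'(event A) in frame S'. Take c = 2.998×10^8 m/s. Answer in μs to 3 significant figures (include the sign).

γ = 1/√(1 − 0.933²) = 2.7787
Δt' = γ(Δt − vΔx/c²) = 2.7787 × (29.9 μs − 0.933×2750 m / (2.998×10^8 m/s))
= 2.7787 × (21.342 μs) = 59.3 μs

Δt' ≈ 59.3 μs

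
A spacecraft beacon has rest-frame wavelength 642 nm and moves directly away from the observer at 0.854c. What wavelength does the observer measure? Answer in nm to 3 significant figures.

Relativistic Doppler: λ_obs = λ_src √((1+β)/(1−β))
= 642 × √(1.8540/0.14600) = 642 × 3.5635 = 2290 nm

λ_obs ≈ 2290 nm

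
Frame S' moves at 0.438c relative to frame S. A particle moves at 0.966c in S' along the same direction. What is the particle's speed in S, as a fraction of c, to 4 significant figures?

u ≈ 0.9866c

Relativistic velocity addition: u = (u' + v)/(1 + u'v/c²)
= (0.966 + 0.438)/(1 + 0.966×0.438) = 1.404/1.42311 = 0.9866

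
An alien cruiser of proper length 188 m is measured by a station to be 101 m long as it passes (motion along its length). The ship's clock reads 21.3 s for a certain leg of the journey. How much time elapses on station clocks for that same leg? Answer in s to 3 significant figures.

Length contraction ⇒ γ = L₀/L = 188/101 = 1.8614
Time dilation: Δt = γτ₀ = 1.8614 × 21.3 s = 39.6 s

Δt ≈ 39.6 s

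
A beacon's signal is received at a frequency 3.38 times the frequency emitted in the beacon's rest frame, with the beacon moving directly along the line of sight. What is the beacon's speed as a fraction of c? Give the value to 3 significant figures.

f_obs/f_src = √((1+β)/(1−β)) = 3.38  ⇒  (1+β)/(1−β) = 11.424
β = |1 − D²|/(1 + D²) = |1 − 11.424|/(1 + 11.424) = 0.839

β ≈ 0.839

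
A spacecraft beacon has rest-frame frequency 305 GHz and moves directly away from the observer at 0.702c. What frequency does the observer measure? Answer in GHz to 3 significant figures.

f_obs ≈ 128 GHz

Relativistic Doppler: f_obs = f_src √((1−β)/(1+β))
= 305 × √(0.29800/1.7020) = 305 × 0.41844 = 128 GHz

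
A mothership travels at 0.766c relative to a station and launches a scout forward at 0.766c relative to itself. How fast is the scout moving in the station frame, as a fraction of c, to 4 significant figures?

u ≈ 0.9655c

Compose boost 2: (0.766 + 0.766)/(1 + 0.766×0.766) = 1.532/1.58676 = 0.9655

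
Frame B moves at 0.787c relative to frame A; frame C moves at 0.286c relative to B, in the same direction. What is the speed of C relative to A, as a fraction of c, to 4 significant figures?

u ≈ 0.8759c

Compose boost 2: (0.286 + 0.787)/(1 + 0.286×0.787) = 1.073/1.22508 = 0.8759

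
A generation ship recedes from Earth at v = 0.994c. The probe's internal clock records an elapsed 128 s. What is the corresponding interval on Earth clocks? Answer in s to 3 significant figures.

Δt ≈ 1170 s

γ = 1/√(1 − 0.994²) = 9.1424
Time dilation: Δt = γτ₀ = 9.1424 × 128 s = 1170 s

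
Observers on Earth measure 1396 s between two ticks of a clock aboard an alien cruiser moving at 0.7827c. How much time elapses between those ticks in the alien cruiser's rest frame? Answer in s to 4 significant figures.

γ = 1/√(1 − 0.7827²) = 1.60669
Proper time: τ₀ = Δt/γ = 1396/1.60669 = 868.9 s

τ₀ ≈ 868.9 s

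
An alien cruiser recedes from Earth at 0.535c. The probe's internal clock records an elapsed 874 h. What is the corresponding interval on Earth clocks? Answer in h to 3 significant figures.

Δt ≈ 1030 h

γ = 1/√(1 − 0.535²) = 1.1836
Time dilation: Δt = γτ₀ = 1.1836 × 874 h = 1030 h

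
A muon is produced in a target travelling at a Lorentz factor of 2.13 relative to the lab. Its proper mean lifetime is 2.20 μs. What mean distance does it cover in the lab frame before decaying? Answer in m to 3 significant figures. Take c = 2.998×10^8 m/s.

d ≈ 1240 m

β = √(1 − 1/γ²) = √(1 − 1/2.13²) = 0.88294
Dilated lifetime: Δt = γτ₀ = 2.13 × 2.20 μs = 4.6860 μs
d = vΔt = 0.88294c × 4.6860 μs = 2.6471×10^8 m/s × 4.6860×10^-6 s = 1240 m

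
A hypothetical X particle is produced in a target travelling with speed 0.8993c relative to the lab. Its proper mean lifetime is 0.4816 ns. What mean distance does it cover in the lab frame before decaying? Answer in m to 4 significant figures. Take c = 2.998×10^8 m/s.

γ = 1/√(1 − 0.8993²) = 2.28659
Dilated lifetime: Δt = γτ₀ = 2.28659 × 0.4816 ns = 1.10122 ns
d = vΔt = 0.8993c × 1.10122 ns = 2.69610×10^8 m/s × 1.10122×10^-9 s = 0.2969 m

d ≈ 0.2969 m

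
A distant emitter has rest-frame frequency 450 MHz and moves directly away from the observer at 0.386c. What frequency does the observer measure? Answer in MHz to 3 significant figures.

Relativistic Doppler: f_obs = f_src √((1−β)/(1+β))
= 450 × √(0.61400/1.3860) = 450 × 0.66558 = 300 MHz

f_obs ≈ 300 MHz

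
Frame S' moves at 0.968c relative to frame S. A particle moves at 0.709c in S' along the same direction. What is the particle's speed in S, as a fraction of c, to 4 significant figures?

Relativistic velocity addition: u = (u' + v)/(1 + u'v/c²)
= (0.709 + 0.968)/(1 + 0.709×0.968) = 1.677/1.68631 = 0.9945

u ≈ 0.9945c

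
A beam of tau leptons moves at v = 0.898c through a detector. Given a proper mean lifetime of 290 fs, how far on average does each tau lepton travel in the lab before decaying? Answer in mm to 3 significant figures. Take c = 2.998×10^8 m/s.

γ = 1/√(1 − 0.898²) = 2.2728
Dilated lifetime: Δt = γτ₀ = 2.2728 × 290 fs = 659.10 fs
d = vΔt = 0.898c × 659.10 fs = 2.6922×10^8 m/s × 6.5910×10^-13 s = 0.177 mm

d ≈ 0.177 mm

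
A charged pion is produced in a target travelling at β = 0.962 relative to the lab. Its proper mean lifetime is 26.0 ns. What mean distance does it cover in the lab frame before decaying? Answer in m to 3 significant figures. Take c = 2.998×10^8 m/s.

γ = 1/√(1 − 0.962²) = 3.6623
Dilated lifetime: Δt = γτ₀ = 3.6623 × 26.0 ns = 95.221 ns
d = vΔt = 0.962c × 95.221 ns = 2.8841×10^8 m/s × 9.5221×10^-8 s = 27.5 m

d ≈ 27.5 m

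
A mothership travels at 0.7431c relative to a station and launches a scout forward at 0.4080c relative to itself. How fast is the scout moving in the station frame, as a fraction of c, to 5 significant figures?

u ≈ 0.88330c

Compose boost 2: (0.4080 + 0.7431)/(1 + 0.4080×0.7431) = 1.1511/1.303185 = 0.88330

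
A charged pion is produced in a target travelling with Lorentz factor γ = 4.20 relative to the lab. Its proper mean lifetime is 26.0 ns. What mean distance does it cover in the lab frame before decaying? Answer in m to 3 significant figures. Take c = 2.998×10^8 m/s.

β = √(1 − 1/γ²) = √(1 − 1/4.20²) = 0.97124
Dilated lifetime: Δt = γτ₀ = 4.20 × 26.0 ns = 109.20 ns
d = vΔt = 0.97124c × 109.20 ns = 2.9118×10^8 m/s × 1.0920×10^-7 s = 31.8 m

d ≈ 31.8 m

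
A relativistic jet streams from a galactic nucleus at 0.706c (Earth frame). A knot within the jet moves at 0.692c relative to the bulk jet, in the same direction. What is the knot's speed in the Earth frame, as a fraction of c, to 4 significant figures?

Relativistic velocity addition: u = (u' + v)/(1 + u'v/c²)
= (0.692 + 0.706)/(1 + 0.692×0.706) = 1.398/1.48855 = 0.9392

u ≈ 0.9392c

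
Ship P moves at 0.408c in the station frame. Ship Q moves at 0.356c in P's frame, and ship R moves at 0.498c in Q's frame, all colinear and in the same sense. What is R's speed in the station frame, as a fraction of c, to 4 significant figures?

u ≈ 0.8746c

Compose boost 2: (0.356 + 0.408)/(1 + 0.356×0.408) = 0.7640/1.14525 = 0.667104
Compose boost 3: (0.498 + 0.667104)/(1 + 0.498×0.667104) = 1.16510/1.33222 = 0.8746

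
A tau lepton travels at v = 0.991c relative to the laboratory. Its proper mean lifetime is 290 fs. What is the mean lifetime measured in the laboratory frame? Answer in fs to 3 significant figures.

γ = 1/√(1 − 0.991²) = 7.4704
Time dilation: Δt = γτ₀ = 7.4704 × 290 fs = 2170 fs

Δt ≈ 2170 fs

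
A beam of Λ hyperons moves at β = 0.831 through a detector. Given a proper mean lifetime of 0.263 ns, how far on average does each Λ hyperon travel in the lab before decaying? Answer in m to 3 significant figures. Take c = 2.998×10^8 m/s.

γ = 1/√(1 − 0.831²) = 1.7977
Dilated lifetime: Δt = γτ₀ = 1.7977 × 0.263 ns = 0.47279 ns
d = vΔt = 0.831c × 0.47279 ns = 2.4913×10^8 m/s × 4.7279×10^-10 s = 0.118 m

d ≈ 0.118 m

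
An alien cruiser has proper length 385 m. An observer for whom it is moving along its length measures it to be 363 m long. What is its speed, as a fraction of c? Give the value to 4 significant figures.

γ = L₀/L = 385/363 = 1.06061
β = √(1 − 1/γ²) = 0.3332

β ≈ 0.3332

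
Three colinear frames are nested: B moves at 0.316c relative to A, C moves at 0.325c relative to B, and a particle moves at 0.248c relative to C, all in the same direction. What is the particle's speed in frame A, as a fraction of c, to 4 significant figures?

u ≈ 0.7248c

Compose boost 2: (0.325 + 0.316)/(1 + 0.325×0.316) = 0.6410/1.10270 = 0.581300
Compose boost 3: (0.248 + 0.581300)/(1 + 0.248×0.581300) = 0.829300/1.14416 = 0.7248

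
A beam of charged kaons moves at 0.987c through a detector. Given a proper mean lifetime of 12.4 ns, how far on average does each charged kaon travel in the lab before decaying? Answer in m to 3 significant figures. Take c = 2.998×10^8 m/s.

d ≈ 22.8 m

γ = 1/√(1 − 0.987²) = 6.2220
Dilated lifetime: Δt = γτ₀ = 6.2220 × 12.4 ns = 77.153 ns
d = vΔt = 0.987c × 77.153 ns = 2.9590×10^8 m/s × 7.7153×10^-8 s = 22.8 m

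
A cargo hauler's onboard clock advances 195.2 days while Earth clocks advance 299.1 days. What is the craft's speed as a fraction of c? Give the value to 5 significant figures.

β ≈ 0.75768

γ = Δt/τ₀ = 299.1/195.2 = 1.532275
β = √(1 − 1/γ²) = √(1 − 1/1.532275²) = 0.75768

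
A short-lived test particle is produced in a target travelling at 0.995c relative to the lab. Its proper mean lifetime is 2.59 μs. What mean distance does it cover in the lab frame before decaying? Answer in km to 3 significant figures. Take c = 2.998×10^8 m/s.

γ = 1/√(1 − 0.995²) = 10.013
Dilated lifetime: Δt = γτ₀ = 10.013 × 2.59 μs = 25.932 μs
d = vΔt = 0.995c × 25.932 μs = 2.9830×10^8 m/s × 2.5932×10^-5 s = 7.74 km

d ≈ 7.74 km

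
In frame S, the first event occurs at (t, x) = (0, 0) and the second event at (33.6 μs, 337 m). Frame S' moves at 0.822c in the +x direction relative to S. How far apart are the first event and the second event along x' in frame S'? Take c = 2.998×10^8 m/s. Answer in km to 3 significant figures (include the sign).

Δx' ≈ -13.9 km

γ = 1/√(1 − 0.822²) = 1.7560
Δx' = γ(Δx − vΔt) = 1.7560 × (337 m − 0.822×(2.998×10^8 m/s)×33.6×10^-6 s)
= 1.7560 × (-7943.2 m) = -13.9 km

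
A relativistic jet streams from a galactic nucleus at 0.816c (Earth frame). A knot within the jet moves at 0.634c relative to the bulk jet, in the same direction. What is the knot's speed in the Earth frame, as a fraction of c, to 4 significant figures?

u ≈ 0.9556c

Relativistic velocity addition: u = (u' + v)/(1 + u'v/c²)
= (0.634 + 0.816)/(1 + 0.634×0.816) = 1.450/1.51734 = 0.9556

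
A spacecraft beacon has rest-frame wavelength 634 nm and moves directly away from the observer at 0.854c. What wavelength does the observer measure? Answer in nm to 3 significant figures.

Relativistic Doppler: λ_obs = λ_src √((1+β)/(1−β))
= 634 × √(1.8540/0.14600) = 634 × 3.5635 = 2260 nm

λ_obs ≈ 2260 nm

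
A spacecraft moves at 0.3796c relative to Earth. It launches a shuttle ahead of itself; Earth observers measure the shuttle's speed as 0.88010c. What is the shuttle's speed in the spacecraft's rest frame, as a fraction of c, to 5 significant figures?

u' ≈ 0.75160c

Inverse velocity addition: u' = (u − v)/(1 − uv/c²)
= (0.88010 − 0.3796)/(1 − 0.88010×0.3796) = 0.50050/0.6659140 = 0.75160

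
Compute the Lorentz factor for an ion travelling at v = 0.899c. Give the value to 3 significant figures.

γ ≈ 2.28

γ = 1/√(1 − β²) = 1/√(1 − 0.899²) = 1/√(0.19180) = 2.28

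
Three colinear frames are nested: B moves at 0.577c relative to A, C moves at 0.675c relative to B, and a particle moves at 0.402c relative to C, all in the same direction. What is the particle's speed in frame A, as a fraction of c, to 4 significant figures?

u ≈ 0.9566c

Compose boost 2: (0.675 + 0.577)/(1 + 0.675×0.577) = 1.252/1.38948 = 0.901060
Compose boost 3: (0.402 + 0.901060)/(1 + 0.402×0.901060) = 1.30306/1.36223 = 0.9566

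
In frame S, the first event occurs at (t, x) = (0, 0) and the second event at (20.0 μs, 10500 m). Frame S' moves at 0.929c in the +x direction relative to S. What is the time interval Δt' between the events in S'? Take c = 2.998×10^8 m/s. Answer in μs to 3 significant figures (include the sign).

γ = 1/√(1 − 0.929²) = 2.7021
Δt' = γ(Δt − vΔx/c²) = 2.7021 × (20.0 μs − 0.929×10500 m / (2.998×10^8 m/s))
= 2.7021 × (-12.537 μs) = -33.9 μs

Δt' ≈ -33.9 μs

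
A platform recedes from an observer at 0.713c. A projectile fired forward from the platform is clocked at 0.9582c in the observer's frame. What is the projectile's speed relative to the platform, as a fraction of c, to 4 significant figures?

u' ≈ 0.7740c

Inverse velocity addition: u' = (u − v)/(1 − uv/c²)
= (0.9582 − 0.713)/(1 − 0.9582×0.713) = 0.2452/0.316803 = 0.7740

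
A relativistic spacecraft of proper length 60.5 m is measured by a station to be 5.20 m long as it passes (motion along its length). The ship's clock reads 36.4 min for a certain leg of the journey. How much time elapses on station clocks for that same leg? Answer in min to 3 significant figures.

Length contraction ⇒ γ = L₀/L = 60.5/5.20 = 11.635
Time dilation: Δt = γτ₀ = 11.635 × 36.4 min = 424 min

Δt ≈ 424 min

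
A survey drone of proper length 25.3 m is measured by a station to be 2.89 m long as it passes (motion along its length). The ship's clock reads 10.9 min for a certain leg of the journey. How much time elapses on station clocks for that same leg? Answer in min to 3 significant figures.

Δt ≈ 95.4 min

Length contraction ⇒ γ = L₀/L = 25.3/2.89 = 8.7543
Time dilation: Δt = γτ₀ = 8.7543 × 10.9 min = 95.4 min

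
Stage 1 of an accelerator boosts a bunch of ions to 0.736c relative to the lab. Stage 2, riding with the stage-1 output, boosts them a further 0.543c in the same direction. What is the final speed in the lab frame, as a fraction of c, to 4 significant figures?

Compose boost 2: (0.543 + 0.736)/(1 + 0.543×0.736) = 1.279/1.39965 = 0.9138

u ≈ 0.9138c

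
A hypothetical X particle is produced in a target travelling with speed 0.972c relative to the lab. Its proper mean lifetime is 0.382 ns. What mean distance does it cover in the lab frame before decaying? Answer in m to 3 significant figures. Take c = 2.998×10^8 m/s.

γ = 1/√(1 − 0.972²) = 4.2557
Dilated lifetime: Δt = γτ₀ = 4.2557 × 0.382 ns = 1.6257 ns
d = vΔt = 0.972c × 1.6257 ns = 2.9141×10^8 m/s × 1.6257×10^-9 s = 0.474 m

d ≈ 0.474 m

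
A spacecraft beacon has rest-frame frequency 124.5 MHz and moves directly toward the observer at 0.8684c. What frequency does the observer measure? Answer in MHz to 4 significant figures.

f_obs ≈ 469.1 MHz

Relativistic Doppler: f_obs = f_src √((1+β)/(1−β))
= 124.5 × √(1.86840/0.131600) = 124.5 × 3.76797 = 469.1 MHz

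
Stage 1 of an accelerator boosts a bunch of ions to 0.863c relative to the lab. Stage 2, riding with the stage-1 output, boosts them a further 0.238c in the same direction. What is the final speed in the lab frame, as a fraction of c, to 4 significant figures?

Compose boost 2: (0.238 + 0.863)/(1 + 0.238×0.863) = 1.101/1.20539 = 0.9134

u ≈ 0.9134c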